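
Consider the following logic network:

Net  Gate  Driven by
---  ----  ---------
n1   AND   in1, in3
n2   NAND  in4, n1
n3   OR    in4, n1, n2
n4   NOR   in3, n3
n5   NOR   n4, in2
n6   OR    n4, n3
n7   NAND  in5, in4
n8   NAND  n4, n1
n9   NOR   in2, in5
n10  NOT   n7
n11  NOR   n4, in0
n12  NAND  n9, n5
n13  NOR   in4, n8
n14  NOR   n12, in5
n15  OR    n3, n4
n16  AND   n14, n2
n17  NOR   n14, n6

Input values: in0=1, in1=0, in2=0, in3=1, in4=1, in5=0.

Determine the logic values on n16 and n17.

n16 = 1, n17 = 0

n1 = in1 AND in3 = 0 AND 1 = 0
n2 = in4 NAND n1 = 1 NAND 0 = 1
n3 = in4 OR n1 OR n2 = 1 OR 0 OR 1 = 1
n4 = in3 NOR n3 = 1 NOR 1 = 0
n5 = n4 NOR in2 = 0 NOR 0 = 1
n6 = n4 OR n3 = 0 OR 1 = 1
n9 = in2 NOR in5 = 0 NOR 0 = 1
n12 = n9 NAND n5 = 1 NAND 1 = 0
n14 = n12 NOR in5 = 0 NOR 0 = 1
n16 = n14 AND n2 = 1 AND 1 = 1
n17 = n14 NOR n6 = 1 NOR 1 = 0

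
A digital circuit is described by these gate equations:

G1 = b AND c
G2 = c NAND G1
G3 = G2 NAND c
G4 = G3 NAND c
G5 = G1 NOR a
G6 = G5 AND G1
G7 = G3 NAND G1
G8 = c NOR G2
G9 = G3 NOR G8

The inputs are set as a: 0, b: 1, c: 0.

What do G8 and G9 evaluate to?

G8 = 0, G9 = 0

G1 = b AND c = 1 AND 0 = 0
G2 = c NAND G1 = 0 NAND 0 = 1
G3 = G2 NAND c = 1 NAND 0 = 1
G8 = c NOR G2 = 0 NOR 1 = 0
G9 = G3 NOR G8 = 1 NOR 0 = 0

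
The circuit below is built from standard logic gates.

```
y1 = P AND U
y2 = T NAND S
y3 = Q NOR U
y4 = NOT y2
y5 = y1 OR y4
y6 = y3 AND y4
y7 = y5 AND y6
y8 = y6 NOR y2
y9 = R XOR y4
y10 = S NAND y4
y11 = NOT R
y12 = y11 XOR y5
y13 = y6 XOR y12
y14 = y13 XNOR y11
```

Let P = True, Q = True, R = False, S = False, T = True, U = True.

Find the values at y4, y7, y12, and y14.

y4 = False; y7 = False; y12 = False; y14 = False

y1 = P AND U = True AND True = True
y2 = T NAND S = True NAND False = True
y3 = Q NOR U = True NOR True = False
y4 = NOT y2 = NOT True = False
y5 = y1 OR y4 = True OR False = True
y6 = y3 AND y4 = False AND False = False
y7 = y5 AND y6 = True AND False = False
y11 = NOT R = NOT False = True
y12 = y11 XOR y5 = True XOR True = False
y13 = y6 XOR y12 = False XOR False = False
y14 = y13 XNOR y11 = False XNOR True = False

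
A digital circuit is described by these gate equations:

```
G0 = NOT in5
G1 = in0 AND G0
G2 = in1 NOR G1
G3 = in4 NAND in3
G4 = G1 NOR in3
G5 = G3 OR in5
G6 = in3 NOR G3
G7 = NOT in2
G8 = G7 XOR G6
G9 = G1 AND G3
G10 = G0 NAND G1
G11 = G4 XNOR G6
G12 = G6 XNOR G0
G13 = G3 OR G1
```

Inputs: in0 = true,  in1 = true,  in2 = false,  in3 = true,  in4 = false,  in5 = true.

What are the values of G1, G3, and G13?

G0 = NOT in5 = NOT true = false
G1 = in0 AND G0 = true AND false = false
G3 = in4 NAND in3 = false NAND true = true
G13 = G3 OR G1 = true OR false = true

G1 = false  G3 = true  G13 = true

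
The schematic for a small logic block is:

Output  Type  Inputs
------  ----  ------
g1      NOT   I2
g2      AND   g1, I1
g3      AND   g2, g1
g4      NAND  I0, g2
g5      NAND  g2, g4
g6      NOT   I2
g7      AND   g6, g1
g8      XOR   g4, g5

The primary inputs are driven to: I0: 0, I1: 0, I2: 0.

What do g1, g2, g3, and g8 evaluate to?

g1 = 1; g2 = 0; g3 = 0; g8 = 0

g1 = NOT I2 = NOT 0 = 1
g2 = g1 AND I1 = 1 AND 0 = 0
g3 = g2 AND g1 = 0 AND 1 = 0
g4 = I0 NAND g2 = 0 NAND 0 = 1
g5 = g2 NAND g4 = 0 NAND 1 = 1
g8 = g4 XOR g5 = 1 XOR 1 = 0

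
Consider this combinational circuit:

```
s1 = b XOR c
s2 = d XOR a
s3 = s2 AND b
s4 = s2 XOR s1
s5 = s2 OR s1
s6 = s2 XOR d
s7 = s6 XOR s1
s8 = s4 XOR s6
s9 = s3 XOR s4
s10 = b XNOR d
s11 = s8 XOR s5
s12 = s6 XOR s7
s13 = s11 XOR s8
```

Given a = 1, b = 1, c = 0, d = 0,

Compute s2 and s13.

s1 = b XOR c = 1 XOR 0 = 1
s2 = d XOR a = 0 XOR 1 = 1
s4 = s2 XOR s1 = 1 XOR 1 = 0
s5 = s2 OR s1 = 1 OR 1 = 1
s6 = s2 XOR d = 1 XOR 0 = 1
s8 = s4 XOR s6 = 0 XOR 1 = 1
s11 = s8 XOR s5 = 1 XOR 1 = 0
s13 = s11 XOR s8 = 0 XOR 1 = 1

s2 = 1  s13 = 1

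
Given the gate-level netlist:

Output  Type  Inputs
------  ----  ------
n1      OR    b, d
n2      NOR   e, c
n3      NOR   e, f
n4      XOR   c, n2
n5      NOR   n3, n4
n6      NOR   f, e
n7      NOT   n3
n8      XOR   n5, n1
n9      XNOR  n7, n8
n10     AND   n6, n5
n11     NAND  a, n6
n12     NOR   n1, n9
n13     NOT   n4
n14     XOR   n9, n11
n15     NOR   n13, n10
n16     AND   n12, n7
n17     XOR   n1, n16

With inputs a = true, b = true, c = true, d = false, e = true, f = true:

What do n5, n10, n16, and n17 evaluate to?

n5 = false, n10 = false, n16 = false, n17 = true

n1 = b OR d = true OR false = true
n2 = e NOR c = true NOR true = false
n3 = e NOR f = true NOR true = false
n4 = c XOR n2 = true XOR false = true
n5 = n3 NOR n4 = false NOR true = false
n6 = f NOR e = true NOR true = false
n7 = NOT n3 = NOT false = true
n8 = n5 XOR n1 = false XOR true = true
n9 = n7 XNOR n8 = true XNOR true = true
n10 = n6 AND n5 = false AND false = false
n12 = n1 NOR n9 = true NOR true = false
n16 = n12 AND n7 = false AND true = false
n17 = n1 XOR n16 = true XOR false = true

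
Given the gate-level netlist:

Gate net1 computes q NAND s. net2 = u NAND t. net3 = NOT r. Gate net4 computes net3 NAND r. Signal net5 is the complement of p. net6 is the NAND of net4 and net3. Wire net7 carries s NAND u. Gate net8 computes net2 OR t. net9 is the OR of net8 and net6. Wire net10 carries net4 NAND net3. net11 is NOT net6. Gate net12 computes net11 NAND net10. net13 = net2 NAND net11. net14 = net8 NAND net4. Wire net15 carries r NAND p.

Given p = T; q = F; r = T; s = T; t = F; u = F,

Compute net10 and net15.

net10 = T; net15 = F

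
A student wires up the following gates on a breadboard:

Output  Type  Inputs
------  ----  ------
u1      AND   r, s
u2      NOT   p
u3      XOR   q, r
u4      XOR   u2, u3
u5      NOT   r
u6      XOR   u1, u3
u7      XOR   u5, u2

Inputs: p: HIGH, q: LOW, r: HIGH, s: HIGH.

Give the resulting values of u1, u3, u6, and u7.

u1 = HIGH  u3 = HIGH  u6 = LOW  u7 = LOW

u1 = r AND s = HIGH AND HIGH = HIGH
u2 = NOT p = NOT HIGH = LOW
u3 = q XOR r = LOW XOR HIGH = HIGH
u5 = NOT r = NOT HIGH = LOW
u6 = u1 XOR u3 = HIGH XOR HIGH = LOW
u7 = u5 XOR u2 = LOW XOR LOW = LOW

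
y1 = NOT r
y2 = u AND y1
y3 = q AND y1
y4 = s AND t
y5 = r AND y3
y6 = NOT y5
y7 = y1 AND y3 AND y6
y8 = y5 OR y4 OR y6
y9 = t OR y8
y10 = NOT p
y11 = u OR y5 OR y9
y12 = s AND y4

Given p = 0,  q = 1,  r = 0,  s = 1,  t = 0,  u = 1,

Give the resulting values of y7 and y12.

y7 = 1  y12 = 0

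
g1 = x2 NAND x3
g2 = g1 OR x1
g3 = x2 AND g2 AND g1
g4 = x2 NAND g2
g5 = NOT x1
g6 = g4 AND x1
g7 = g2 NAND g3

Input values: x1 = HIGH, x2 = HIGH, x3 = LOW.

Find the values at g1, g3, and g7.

g1 = HIGH  g3 = HIGH  g7 = LOW

g1 = x2 NAND x3 = HIGH NAND LOW = HIGH
g2 = g1 OR x1 = HIGH OR HIGH = HIGH
g3 = x2 AND g2 AND g1 = HIGH AND HIGH AND HIGH = HIGH
g7 = g2 NAND g3 = HIGH NAND HIGH = LOW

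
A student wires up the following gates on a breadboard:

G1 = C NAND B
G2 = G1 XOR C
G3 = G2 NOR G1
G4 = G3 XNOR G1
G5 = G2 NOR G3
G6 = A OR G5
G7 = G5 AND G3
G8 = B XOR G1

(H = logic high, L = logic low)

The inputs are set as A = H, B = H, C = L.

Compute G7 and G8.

G7 = L, G8 = L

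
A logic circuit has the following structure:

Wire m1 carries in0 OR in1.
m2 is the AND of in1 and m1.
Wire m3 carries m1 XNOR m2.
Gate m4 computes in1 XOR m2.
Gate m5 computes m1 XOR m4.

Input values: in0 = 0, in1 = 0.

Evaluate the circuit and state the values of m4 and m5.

m4 = 0; m5 = 0

m1 = in0 OR in1 = 0 OR 0 = 0
m2 = in1 AND m1 = 0 AND 0 = 0
m4 = in1 XOR m2 = 0 XOR 0 = 0
m5 = m1 XOR m4 = 0 XOR 0 = 0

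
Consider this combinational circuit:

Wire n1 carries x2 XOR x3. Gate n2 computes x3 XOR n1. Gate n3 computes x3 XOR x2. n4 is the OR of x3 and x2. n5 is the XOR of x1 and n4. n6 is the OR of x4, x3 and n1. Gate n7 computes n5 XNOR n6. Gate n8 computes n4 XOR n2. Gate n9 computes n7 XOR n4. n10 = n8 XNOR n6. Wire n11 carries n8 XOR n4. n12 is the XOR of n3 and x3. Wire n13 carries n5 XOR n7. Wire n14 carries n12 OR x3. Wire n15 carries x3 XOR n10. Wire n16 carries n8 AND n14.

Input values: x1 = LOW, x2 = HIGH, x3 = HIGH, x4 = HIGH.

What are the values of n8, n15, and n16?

n8 = LOW, n15 = HIGH, n16 = LOW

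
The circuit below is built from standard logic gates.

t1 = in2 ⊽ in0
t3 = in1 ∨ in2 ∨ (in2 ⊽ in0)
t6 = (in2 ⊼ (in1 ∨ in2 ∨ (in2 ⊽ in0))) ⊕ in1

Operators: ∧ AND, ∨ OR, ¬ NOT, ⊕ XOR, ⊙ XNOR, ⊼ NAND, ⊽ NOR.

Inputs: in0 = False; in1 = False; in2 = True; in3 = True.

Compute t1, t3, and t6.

t1 = False  t3 = True  t6 = False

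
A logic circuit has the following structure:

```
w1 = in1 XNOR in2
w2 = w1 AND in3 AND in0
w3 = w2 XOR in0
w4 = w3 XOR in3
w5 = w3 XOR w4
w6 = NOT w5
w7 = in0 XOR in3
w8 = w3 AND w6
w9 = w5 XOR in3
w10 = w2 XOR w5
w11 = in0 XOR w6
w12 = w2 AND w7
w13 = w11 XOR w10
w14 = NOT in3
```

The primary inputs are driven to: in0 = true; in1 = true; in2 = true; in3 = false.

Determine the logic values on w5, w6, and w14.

w1 = in1 XNOR in2 = true XNOR true = true
w2 = w1 AND in3 AND in0 = true AND false AND true = false
w3 = w2 XOR in0 = false XOR true = true
w4 = w3 XOR in3 = true XOR false = true
w5 = w3 XOR w4 = true XOR true = false
w6 = NOT w5 = NOT false = true
w14 = NOT in3 = NOT false = true

w5 = false; w6 = true; w14 = true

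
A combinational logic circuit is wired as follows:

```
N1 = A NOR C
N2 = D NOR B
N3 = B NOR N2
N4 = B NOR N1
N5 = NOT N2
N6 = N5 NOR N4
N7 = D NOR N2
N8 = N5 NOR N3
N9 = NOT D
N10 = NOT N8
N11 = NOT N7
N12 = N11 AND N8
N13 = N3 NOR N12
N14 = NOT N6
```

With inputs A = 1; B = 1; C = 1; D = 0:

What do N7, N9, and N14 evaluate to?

N7 = 1, N9 = 1, N14 = 1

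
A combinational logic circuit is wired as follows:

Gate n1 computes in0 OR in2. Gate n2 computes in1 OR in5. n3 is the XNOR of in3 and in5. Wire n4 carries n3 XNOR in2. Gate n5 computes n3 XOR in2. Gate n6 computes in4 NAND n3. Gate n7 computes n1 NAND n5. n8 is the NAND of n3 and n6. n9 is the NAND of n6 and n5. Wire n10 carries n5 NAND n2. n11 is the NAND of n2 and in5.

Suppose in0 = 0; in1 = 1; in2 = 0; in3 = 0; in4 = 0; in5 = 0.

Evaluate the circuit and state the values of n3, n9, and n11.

n2 = in1 OR in5 = 1 OR 0 = 1
n3 = in3 XNOR in5 = 0 XNOR 0 = 1
n5 = n3 XOR in2 = 1 XOR 0 = 1
n6 = in4 NAND n3 = 0 NAND 1 = 1
n9 = n6 NAND n5 = 1 NAND 1 = 0
n11 = n2 NAND in5 = 1 NAND 0 = 1

n3 = 1  n9 = 0  n11 = 1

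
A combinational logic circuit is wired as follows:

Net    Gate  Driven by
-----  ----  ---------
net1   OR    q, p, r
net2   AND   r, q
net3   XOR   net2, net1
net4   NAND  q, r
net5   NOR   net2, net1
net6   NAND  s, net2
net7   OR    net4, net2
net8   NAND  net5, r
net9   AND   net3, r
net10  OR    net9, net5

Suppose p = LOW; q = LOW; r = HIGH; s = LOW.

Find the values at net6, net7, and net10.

net1 = q OR p OR r = LOW OR LOW OR HIGH = HIGH
net2 = r AND q = HIGH AND LOW = LOW
net3 = net2 XOR net1 = LOW XOR HIGH = HIGH
net4 = q NAND r = LOW NAND HIGH = HIGH
net5 = net2 NOR net1 = LOW NOR HIGH = LOW
net6 = s NAND net2 = LOW NAND LOW = HIGH
net7 = net4 OR net2 = HIGH OR LOW = HIGH
net9 = net3 AND r = HIGH AND HIGH = HIGH
net10 = net9 OR net5 = HIGH OR LOW = HIGH

net6 = HIGH; net7 = HIGH; net10 = HIGH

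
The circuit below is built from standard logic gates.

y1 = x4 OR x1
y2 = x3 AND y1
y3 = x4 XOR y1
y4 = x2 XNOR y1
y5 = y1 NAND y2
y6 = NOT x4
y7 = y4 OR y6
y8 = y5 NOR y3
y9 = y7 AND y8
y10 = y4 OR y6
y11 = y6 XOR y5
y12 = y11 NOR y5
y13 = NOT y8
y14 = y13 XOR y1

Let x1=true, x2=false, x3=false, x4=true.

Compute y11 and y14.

y1 = x4 OR x1 = true OR true = true
y2 = x3 AND y1 = false AND true = false
y3 = x4 XOR y1 = true XOR true = false
y5 = y1 NAND y2 = true NAND false = true
y6 = NOT x4 = NOT true = false
y8 = y5 NOR y3 = true NOR false = false
y11 = y6 XOR y5 = false XOR true = true
y13 = NOT y8 = NOT false = true
y14 = y13 XOR y1 = true XOR true = false

y11 = true  y14 = false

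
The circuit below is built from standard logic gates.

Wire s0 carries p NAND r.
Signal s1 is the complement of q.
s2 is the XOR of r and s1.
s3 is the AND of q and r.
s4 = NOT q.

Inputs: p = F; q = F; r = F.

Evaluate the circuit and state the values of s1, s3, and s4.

s1 = NOT q = NOT F = T
s3 = q AND r = F AND F = F
s4 = NOT q = NOT F = T

s1 = T, s3 = F, s4 = T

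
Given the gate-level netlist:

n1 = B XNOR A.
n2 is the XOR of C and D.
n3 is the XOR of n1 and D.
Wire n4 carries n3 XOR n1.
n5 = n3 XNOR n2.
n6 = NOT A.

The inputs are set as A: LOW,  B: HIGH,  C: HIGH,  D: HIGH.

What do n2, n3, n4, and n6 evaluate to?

n2 = LOW  n3 = HIGH  n4 = HIGH  n6 = HIGH

n1 = B XNOR A = HIGH XNOR LOW = LOW
n2 = C XOR D = HIGH XOR HIGH = LOW
n3 = n1 XOR D = LOW XOR HIGH = HIGH
n4 = n3 XOR n1 = HIGH XOR LOW = HIGH
n6 = NOT A = NOT LOW = HIGH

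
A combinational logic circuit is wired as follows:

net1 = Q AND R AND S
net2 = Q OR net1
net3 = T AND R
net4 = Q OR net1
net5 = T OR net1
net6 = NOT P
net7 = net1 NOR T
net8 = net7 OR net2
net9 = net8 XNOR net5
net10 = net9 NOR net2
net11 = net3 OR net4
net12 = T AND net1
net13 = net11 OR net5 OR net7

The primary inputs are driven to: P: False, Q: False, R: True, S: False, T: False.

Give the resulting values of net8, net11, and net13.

net8 = True; net11 = False; net13 = True

net1 = Q AND R AND S = False AND True AND False = False
net2 = Q OR net1 = False OR False = False
net3 = T AND R = False AND True = False
net4 = Q OR net1 = False OR False = False
net5 = T OR net1 = False OR False = False
net7 = net1 NOR T = False NOR False = True
net8 = net7 OR net2 = True OR False = True
net11 = net3 OR net4 = False OR False = False
net13 = net11 OR net5 OR net7 = False OR False OR True = True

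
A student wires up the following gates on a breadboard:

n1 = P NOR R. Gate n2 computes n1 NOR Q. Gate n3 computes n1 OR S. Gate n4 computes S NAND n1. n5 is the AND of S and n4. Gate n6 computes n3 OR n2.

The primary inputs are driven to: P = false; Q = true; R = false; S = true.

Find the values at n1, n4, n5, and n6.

n1 = true; n4 = false; n5 = false; n6 = true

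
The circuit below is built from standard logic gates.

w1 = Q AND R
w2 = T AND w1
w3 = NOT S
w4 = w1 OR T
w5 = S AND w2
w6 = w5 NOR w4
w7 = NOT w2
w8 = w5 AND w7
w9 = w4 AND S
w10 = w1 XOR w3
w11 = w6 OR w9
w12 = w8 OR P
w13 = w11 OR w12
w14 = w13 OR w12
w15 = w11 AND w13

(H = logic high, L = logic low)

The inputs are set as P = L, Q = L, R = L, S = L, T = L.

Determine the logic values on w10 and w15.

w1 = Q AND R = L AND L = L
w2 = T AND w1 = L AND L = L
w3 = NOT S = NOT L = H
w4 = w1 OR T = L OR L = L
w5 = S AND w2 = L AND L = L
w6 = w5 NOR w4 = L NOR L = H
w7 = NOT w2 = NOT L = H
w8 = w5 AND w7 = L AND H = L
w9 = w4 AND S = L AND L = L
w10 = w1 XOR w3 = L XOR H = H
w11 = w6 OR w9 = H OR L = H
w12 = w8 OR P = L OR L = L
w13 = w11 OR w12 = H OR L = H
w15 = w11 AND w13 = H AND H = H

w10 = H, w15 = H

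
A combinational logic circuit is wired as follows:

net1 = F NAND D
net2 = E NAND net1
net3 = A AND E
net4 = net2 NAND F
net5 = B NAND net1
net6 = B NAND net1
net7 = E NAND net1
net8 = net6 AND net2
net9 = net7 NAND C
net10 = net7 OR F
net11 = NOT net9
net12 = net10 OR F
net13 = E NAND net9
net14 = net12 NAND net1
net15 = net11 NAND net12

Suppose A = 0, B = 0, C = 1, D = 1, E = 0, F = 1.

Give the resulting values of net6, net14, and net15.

net6 = 1; net14 = 1; net15 = 0

net1 = F NAND D = 1 NAND 1 = 0
net6 = B NAND net1 = 0 NAND 0 = 1
net7 = E NAND net1 = 0 NAND 0 = 1
net9 = net7 NAND C = 1 NAND 1 = 0
net10 = net7 OR F = 1 OR 1 = 1
net11 = NOT net9 = NOT 0 = 1
net12 = net10 OR F = 1 OR 1 = 1
net14 = net12 NAND net1 = 1 NAND 0 = 1
net15 = net11 NAND net12 = 1 NAND 1 = 0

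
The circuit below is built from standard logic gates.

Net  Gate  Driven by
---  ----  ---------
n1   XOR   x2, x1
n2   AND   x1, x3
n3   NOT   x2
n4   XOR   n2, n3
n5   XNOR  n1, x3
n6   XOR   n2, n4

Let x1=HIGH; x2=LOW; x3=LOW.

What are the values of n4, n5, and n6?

n4 = HIGH  n5 = LOW  n6 = HIGH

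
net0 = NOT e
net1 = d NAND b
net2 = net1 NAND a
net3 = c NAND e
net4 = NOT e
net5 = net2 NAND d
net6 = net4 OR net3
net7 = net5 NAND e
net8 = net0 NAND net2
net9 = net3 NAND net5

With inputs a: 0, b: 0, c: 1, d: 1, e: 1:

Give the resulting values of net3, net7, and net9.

net1 = d NAND b = 1 NAND 0 = 1
net2 = net1 NAND a = 1 NAND 0 = 1
net3 = c NAND e = 1 NAND 1 = 0
net5 = net2 NAND d = 1 NAND 1 = 0
net7 = net5 NAND e = 0 NAND 1 = 1
net9 = net3 NAND net5 = 0 NAND 0 = 1

net3 = 0, net7 = 1, net9 = 1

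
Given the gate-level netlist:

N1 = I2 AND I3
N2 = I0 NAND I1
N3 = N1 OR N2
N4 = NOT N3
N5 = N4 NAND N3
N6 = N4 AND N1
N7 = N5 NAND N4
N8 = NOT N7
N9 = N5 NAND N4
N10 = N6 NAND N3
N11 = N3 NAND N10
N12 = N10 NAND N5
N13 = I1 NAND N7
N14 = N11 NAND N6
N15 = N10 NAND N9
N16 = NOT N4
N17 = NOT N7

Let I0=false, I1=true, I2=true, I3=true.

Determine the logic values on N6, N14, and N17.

N1 = I2 AND I3 = true AND true = true
N2 = I0 NAND I1 = false NAND true = true
N3 = N1 OR N2 = true OR true = true
N4 = NOT N3 = NOT true = false
N5 = N4 NAND N3 = false NAND true = true
N6 = N4 AND N1 = false AND true = false
N7 = N5 NAND N4 = true NAND false = true
N10 = N6 NAND N3 = false NAND true = true
N11 = N3 NAND N10 = true NAND true = false
N14 = N11 NAND N6 = false NAND false = true
N17 = NOT N7 = NOT true = false

N6 = false  N14 = true  N17 = false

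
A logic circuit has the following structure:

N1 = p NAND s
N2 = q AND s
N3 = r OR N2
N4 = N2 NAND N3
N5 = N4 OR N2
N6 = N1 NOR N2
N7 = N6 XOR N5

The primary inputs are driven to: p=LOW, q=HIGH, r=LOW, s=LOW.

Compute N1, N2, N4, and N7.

N1 = p NAND s = LOW NAND LOW = HIGH
N2 = q AND s = HIGH AND LOW = LOW
N3 = r OR N2 = LOW OR LOW = LOW
N4 = N2 NAND N3 = LOW NAND LOW = HIGH
N5 = N4 OR N2 = HIGH OR LOW = HIGH
N6 = N1 NOR N2 = HIGH NOR LOW = LOW
N7 = N6 XOR N5 = LOW XOR HIGH = HIGH

N1 = HIGH, N2 = LOW, N4 = HIGH, N7 = HIGH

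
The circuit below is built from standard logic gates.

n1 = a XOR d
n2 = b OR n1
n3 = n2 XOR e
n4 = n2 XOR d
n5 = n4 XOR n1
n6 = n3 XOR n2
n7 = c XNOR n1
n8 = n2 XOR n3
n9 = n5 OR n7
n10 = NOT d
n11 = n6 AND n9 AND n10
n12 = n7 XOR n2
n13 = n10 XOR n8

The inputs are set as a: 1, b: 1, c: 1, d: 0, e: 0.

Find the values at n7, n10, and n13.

n1 = a XOR d = 1 XOR 0 = 1
n2 = b OR n1 = 1 OR 1 = 1
n3 = n2 XOR e = 1 XOR 0 = 1
n7 = c XNOR n1 = 1 XNOR 1 = 1
n8 = n2 XOR n3 = 1 XOR 1 = 0
n10 = NOT d = NOT 0 = 1
n13 = n10 XOR n8 = 1 XOR 0 = 1

n7 = 1; n10 = 1; n13 = 1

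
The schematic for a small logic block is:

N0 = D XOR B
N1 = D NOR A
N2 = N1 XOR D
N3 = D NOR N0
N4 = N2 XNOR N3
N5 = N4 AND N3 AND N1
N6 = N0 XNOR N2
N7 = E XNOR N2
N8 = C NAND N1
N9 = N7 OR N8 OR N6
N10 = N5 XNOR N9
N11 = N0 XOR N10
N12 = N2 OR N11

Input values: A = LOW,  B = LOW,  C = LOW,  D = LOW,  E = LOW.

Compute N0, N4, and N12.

N0 = LOW  N4 = HIGH  N12 = HIGH

N0 = D XOR B = LOW XOR LOW = LOW
N1 = D NOR A = LOW NOR LOW = HIGH
N2 = N1 XOR D = HIGH XOR LOW = HIGH
N3 = D NOR N0 = LOW NOR LOW = HIGH
N4 = N2 XNOR N3 = HIGH XNOR HIGH = HIGH
N5 = N4 AND N3 AND N1 = HIGH AND HIGH AND HIGH = HIGH
N6 = N0 XNOR N2 = LOW XNOR HIGH = LOW
N7 = E XNOR N2 = LOW XNOR HIGH = LOW
N8 = C NAND N1 = LOW NAND HIGH = HIGH
N9 = N7 OR N8 OR N6 = LOW OR HIGH OR LOW = HIGH
N10 = N5 XNOR N9 = HIGH XNOR HIGH = HIGH
N11 = N0 XOR N10 = LOW XOR HIGH = HIGH
N12 = N2 OR N11 = HIGH OR HIGH = HIGH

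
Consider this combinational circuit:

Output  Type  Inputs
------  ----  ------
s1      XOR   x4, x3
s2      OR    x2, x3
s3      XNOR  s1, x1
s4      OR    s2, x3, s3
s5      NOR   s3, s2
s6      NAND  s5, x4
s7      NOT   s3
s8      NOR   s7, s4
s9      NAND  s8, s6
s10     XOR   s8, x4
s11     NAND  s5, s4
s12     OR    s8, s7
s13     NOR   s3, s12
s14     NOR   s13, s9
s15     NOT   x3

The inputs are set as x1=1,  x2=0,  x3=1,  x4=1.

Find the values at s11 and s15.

s1 = x4 XOR x3 = 1 XOR 1 = 0
s2 = x2 OR x3 = 0 OR 1 = 1
s3 = s1 XNOR x1 = 0 XNOR 1 = 0
s4 = s2 OR x3 OR s3 = 1 OR 1 OR 0 = 1
s5 = s3 NOR s2 = 0 NOR 1 = 0
s11 = s5 NAND s4 = 0 NAND 1 = 1
s15 = NOT x3 = NOT 1 = 0

s11 = 1, s15 = 0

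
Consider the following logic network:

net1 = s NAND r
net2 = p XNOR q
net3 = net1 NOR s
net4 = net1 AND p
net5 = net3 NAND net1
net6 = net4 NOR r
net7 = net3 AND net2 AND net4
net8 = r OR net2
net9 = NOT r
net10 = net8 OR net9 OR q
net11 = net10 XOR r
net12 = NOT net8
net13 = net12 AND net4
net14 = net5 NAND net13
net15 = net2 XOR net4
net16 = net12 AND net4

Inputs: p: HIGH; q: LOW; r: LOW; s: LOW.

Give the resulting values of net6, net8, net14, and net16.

net1 = s NAND r = LOW NAND LOW = HIGH
net2 = p XNOR q = HIGH XNOR LOW = LOW
net3 = net1 NOR s = HIGH NOR LOW = LOW
net4 = net1 AND p = HIGH AND HIGH = HIGH
net5 = net3 NAND net1 = LOW NAND HIGH = HIGH
net6 = net4 NOR r = HIGH NOR LOW = LOW
net8 = r OR net2 = LOW OR LOW = LOW
net12 = NOT net8 = NOT LOW = HIGH
net13 = net12 AND net4 = HIGH AND HIGH = HIGH
net14 = net5 NAND net13 = HIGH NAND HIGH = LOW
net16 = net12 AND net4 = HIGH AND HIGH = HIGH

net6 = LOW; net8 = LOW; net14 = LOW; net16 = HIGH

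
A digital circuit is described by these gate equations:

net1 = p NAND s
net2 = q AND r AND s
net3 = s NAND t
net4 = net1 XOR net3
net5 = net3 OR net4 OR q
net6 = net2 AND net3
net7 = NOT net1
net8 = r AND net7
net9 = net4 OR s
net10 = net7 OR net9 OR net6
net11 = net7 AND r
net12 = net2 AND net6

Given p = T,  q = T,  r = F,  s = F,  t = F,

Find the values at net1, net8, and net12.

net1 = T; net8 = F; net12 = F

net1 = p NAND s = T NAND F = T
net2 = q AND r AND s = T AND F AND F = F
net3 = s NAND t = F NAND F = T
net6 = net2 AND net3 = F AND T = F
net7 = NOT net1 = NOT T = F
net8 = r AND net7 = F AND F = F
net12 = net2 AND net6 = F AND F = F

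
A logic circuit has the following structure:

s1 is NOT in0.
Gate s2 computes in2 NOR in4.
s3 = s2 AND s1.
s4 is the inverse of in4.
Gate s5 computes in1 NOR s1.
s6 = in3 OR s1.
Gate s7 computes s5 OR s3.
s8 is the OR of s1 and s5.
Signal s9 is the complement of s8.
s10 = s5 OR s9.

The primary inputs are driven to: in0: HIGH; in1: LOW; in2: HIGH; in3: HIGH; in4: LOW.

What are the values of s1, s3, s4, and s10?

s1 = LOW; s3 = LOW; s4 = HIGH; s10 = HIGH

s1 = NOT in0 = NOT HIGH = LOW
s2 = in2 NOR in4 = HIGH NOR LOW = LOW
s3 = s2 AND s1 = LOW AND LOW = LOW
s4 = NOT in4 = NOT LOW = HIGH
s5 = in1 NOR s1 = LOW NOR LOW = HIGH
s8 = s1 OR s5 = LOW OR HIGH = HIGH
s9 = NOT s8 = NOT HIGH = LOW
s10 = s5 OR s9 = HIGH OR LOW = HIGH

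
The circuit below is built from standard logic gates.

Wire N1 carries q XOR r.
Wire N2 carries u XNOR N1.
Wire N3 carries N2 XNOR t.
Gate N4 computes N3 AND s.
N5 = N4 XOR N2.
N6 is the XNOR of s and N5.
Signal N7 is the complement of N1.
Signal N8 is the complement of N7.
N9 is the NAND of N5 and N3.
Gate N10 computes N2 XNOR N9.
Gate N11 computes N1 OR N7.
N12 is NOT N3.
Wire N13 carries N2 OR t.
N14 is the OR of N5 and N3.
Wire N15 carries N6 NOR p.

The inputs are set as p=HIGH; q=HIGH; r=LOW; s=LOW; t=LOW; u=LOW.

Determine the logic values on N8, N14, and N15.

N8 = HIGH; N14 = HIGH; N15 = LOW

N1 = q XOR r = HIGH XOR LOW = HIGH
N2 = u XNOR N1 = LOW XNOR HIGH = LOW
N3 = N2 XNOR t = LOW XNOR LOW = HIGH
N4 = N3 AND s = HIGH AND LOW = LOW
N5 = N4 XOR N2 = LOW XOR LOW = LOW
N6 = s XNOR N5 = LOW XNOR LOW = HIGH
N7 = NOT N1 = NOT HIGH = LOW
N8 = NOT N7 = NOT LOW = HIGH
N14 = N5 OR N3 = LOW OR HIGH = HIGH
N15 = N6 NOR p = HIGH NOR HIGH = LOW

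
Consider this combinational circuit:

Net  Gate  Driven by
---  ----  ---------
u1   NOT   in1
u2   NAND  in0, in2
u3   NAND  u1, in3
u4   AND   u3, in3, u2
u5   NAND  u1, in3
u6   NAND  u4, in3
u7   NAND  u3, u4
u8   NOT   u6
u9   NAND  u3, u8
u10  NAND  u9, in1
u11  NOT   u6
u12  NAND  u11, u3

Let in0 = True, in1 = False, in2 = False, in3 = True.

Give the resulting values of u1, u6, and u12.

u1 = NOT in1 = NOT False = True
u2 = in0 NAND in2 = True NAND False = True
u3 = u1 NAND in3 = True NAND True = False
u4 = u3 AND in3 AND u2 = False AND True AND True = False
u6 = u4 NAND in3 = False NAND True = True
u11 = NOT u6 = NOT True = False
u12 = u11 NAND u3 = False NAND False = True

u1 = True  u6 = True  u12 = True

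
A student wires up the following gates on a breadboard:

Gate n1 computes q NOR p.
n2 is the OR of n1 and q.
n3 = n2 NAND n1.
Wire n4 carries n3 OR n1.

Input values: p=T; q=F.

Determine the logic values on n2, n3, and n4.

n2 = F; n3 = T; n4 = T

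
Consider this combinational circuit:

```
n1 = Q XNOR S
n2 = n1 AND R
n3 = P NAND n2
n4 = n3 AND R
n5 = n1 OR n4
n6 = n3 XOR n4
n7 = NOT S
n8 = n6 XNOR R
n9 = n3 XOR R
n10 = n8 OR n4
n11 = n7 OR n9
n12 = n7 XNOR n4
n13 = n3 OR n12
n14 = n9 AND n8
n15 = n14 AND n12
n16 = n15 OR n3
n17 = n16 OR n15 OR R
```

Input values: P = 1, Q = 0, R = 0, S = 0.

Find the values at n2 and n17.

n2 = 0, n17 = 1

n1 = Q XNOR S = 0 XNOR 0 = 1
n2 = n1 AND R = 1 AND 0 = 0
n3 = P NAND n2 = 1 NAND 0 = 1
n4 = n3 AND R = 1 AND 0 = 0
n6 = n3 XOR n4 = 1 XOR 0 = 1
n7 = NOT S = NOT 0 = 1
n8 = n6 XNOR R = 1 XNOR 0 = 0
n9 = n3 XOR R = 1 XOR 0 = 1
n12 = n7 XNOR n4 = 1 XNOR 0 = 0
n14 = n9 AND n8 = 1 AND 0 = 0
n15 = n14 AND n12 = 0 AND 0 = 0
n16 = n15 OR n3 = 0 OR 1 = 1
n17 = n16 OR n15 OR R = 1 OR 0 OR 0 = 1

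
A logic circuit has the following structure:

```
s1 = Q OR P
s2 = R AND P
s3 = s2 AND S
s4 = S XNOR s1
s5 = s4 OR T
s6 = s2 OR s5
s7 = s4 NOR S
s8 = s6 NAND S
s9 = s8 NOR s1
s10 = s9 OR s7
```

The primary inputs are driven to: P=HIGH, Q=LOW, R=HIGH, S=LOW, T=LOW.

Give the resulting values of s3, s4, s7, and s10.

s3 = LOW; s4 = LOW; s7 = HIGH; s10 = HIGH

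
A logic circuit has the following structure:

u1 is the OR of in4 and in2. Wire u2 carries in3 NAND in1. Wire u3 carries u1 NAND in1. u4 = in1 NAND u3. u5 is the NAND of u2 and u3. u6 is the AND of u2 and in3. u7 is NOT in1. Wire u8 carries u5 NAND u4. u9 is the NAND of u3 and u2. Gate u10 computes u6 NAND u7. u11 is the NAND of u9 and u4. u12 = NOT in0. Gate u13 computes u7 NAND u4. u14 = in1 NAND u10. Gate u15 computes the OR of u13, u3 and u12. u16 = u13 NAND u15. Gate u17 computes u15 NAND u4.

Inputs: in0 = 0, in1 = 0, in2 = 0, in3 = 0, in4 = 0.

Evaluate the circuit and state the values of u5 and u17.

u1 = in4 OR in2 = 0 OR 0 = 0
u2 = in3 NAND in1 = 0 NAND 0 = 1
u3 = u1 NAND in1 = 0 NAND 0 = 1
u4 = in1 NAND u3 = 0 NAND 1 = 1
u5 = u2 NAND u3 = 1 NAND 1 = 0
u7 = NOT in1 = NOT 0 = 1
u12 = NOT in0 = NOT 0 = 1
u13 = u7 NAND u4 = 1 NAND 1 = 0
u15 = u13 OR u3 OR u12 = 0 OR 1 OR 1 = 1
u17 = u15 NAND u4 = 1 NAND 1 = 0

u5 = 0, u17 = 0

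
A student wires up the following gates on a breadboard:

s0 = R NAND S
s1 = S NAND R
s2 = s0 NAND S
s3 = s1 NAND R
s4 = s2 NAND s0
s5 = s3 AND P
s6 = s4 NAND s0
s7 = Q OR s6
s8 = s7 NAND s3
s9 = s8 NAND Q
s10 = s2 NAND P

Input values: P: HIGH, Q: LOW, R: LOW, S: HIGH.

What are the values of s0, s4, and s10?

s0 = HIGH  s4 = HIGH  s10 = HIGH

s0 = R NAND S = LOW NAND HIGH = HIGH
s2 = s0 NAND S = HIGH NAND HIGH = LOW
s4 = s2 NAND s0 = LOW NAND HIGH = HIGH
s10 = s2 NAND P = LOW NAND HIGH = HIGH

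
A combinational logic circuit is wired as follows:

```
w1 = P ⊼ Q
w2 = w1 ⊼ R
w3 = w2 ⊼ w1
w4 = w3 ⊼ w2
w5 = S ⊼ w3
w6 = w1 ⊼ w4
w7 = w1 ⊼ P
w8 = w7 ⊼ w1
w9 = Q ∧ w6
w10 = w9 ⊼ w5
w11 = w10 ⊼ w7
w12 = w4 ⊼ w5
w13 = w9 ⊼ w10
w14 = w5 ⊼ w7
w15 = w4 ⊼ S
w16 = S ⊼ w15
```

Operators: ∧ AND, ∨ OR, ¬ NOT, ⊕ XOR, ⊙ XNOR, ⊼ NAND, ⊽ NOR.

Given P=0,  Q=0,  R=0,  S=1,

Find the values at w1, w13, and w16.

w1 = P NAND Q = 0 NAND 0 = 1
w2 = w1 NAND R = 1 NAND 0 = 1
w3 = w2 NAND w1 = 1 NAND 1 = 0
w4 = w3 NAND w2 = 0 NAND 1 = 1
w5 = S NAND w3 = 1 NAND 0 = 1
w6 = w1 NAND w4 = 1 NAND 1 = 0
w9 = Q AND w6 = 0 AND 0 = 0
w10 = w9 NAND w5 = 0 NAND 1 = 1
w13 = w9 NAND w10 = 0 NAND 1 = 1
w15 = w4 NAND S = 1 NAND 1 = 0
w16 = S NAND w15 = 1 NAND 0 = 1

w1 = 1, w13 = 1, w16 = 1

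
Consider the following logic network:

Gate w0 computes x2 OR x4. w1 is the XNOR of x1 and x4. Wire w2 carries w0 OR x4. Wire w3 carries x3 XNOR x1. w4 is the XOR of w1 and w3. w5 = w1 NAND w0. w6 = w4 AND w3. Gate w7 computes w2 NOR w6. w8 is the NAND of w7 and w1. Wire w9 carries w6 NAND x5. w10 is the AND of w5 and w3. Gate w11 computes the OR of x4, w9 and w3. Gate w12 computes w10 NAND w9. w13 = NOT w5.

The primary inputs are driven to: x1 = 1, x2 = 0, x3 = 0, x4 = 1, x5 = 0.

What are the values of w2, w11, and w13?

w2 = 1  w11 = 1  w13 = 1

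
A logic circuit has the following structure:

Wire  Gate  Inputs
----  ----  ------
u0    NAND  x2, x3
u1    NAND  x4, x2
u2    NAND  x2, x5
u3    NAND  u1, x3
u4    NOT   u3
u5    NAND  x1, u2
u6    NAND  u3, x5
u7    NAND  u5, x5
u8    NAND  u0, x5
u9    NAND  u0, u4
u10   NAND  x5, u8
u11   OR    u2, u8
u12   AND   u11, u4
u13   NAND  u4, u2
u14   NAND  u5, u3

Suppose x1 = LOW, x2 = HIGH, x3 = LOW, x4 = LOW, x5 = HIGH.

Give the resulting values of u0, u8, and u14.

u0 = HIGH; u8 = LOW; u14 = LOW

u0 = x2 NAND x3 = HIGH NAND LOW = HIGH
u1 = x4 NAND x2 = LOW NAND HIGH = HIGH
u2 = x2 NAND x5 = HIGH NAND HIGH = LOW
u3 = u1 NAND x3 = HIGH NAND LOW = HIGH
u5 = x1 NAND u2 = LOW NAND LOW = HIGH
u8 = u0 NAND x5 = HIGH NAND HIGH = LOW
u14 = u5 NAND u3 = HIGH NAND HIGH = LOW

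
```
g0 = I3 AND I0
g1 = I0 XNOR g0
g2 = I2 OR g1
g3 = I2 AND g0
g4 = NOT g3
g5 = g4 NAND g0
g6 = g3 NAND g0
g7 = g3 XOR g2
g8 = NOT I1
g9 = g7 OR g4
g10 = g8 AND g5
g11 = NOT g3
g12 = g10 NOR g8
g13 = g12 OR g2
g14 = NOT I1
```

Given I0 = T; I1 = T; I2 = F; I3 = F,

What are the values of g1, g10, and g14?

g1 = F, g10 = F, g14 = F

g0 = I3 AND I0 = F AND T = F
g1 = I0 XNOR g0 = T XNOR F = F
g3 = I2 AND g0 = F AND F = F
g4 = NOT g3 = NOT F = T
g5 = g4 NAND g0 = T NAND F = T
g8 = NOT I1 = NOT T = F
g10 = g8 AND g5 = F AND T = F
g14 = NOT I1 = NOT T = F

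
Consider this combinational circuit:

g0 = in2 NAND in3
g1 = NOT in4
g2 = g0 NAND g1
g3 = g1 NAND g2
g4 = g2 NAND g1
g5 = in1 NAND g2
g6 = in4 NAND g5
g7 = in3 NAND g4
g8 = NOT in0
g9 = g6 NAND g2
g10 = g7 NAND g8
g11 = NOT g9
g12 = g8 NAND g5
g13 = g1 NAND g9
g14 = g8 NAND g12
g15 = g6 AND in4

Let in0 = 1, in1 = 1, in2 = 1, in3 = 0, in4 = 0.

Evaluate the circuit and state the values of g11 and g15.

g11 = 0, g15 = 0

g0 = in2 NAND in3 = 1 NAND 0 = 1
g1 = NOT in4 = NOT 0 = 1
g2 = g0 NAND g1 = 1 NAND 1 = 0
g5 = in1 NAND g2 = 1 NAND 0 = 1
g6 = in4 NAND g5 = 0 NAND 1 = 1
g9 = g6 NAND g2 = 1 NAND 0 = 1
g11 = NOT g9 = NOT 1 = 0
g15 = g6 AND in4 = 1 AND 0 = 0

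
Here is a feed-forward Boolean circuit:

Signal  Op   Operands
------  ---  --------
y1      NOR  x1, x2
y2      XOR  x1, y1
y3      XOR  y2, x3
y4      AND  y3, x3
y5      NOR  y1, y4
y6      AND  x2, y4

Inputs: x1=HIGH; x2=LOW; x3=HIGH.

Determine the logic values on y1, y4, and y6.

y1 = x1 NOR x2 = HIGH NOR LOW = LOW
y2 = x1 XOR y1 = HIGH XOR LOW = HIGH
y3 = y2 XOR x3 = HIGH XOR HIGH = LOW
y4 = y3 AND x3 = LOW AND HIGH = LOW
y6 = x2 AND y4 = LOW AND LOW = LOW

y1 = LOW, y4 = LOW, y6 = LOW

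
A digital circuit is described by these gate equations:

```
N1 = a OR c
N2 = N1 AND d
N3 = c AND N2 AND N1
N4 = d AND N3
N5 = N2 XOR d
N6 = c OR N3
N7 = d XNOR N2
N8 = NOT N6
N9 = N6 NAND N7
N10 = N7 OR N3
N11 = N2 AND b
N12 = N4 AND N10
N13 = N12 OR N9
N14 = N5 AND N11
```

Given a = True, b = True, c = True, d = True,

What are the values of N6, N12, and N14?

N6 = True  N12 = True  N14 = False

N1 = a OR c = True OR True = True
N2 = N1 AND d = True AND True = True
N3 = c AND N2 AND N1 = True AND True AND True = True
N4 = d AND N3 = True AND True = True
N5 = N2 XOR d = True XOR True = False
N6 = c OR N3 = True OR True = True
N7 = d XNOR N2 = True XNOR True = True
N10 = N7 OR N3 = True OR True = True
N11 = N2 AND b = True AND True = True
N12 = N4 AND N10 = True AND True = True
N14 = N5 AND N11 = False AND True = False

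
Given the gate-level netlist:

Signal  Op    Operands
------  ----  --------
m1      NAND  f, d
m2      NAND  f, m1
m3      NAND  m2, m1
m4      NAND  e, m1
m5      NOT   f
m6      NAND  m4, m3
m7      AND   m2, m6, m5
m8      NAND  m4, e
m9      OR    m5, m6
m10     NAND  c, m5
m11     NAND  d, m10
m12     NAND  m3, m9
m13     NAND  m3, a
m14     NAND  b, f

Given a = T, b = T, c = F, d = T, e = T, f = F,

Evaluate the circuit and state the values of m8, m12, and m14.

m8 = T, m12 = T, m14 = T

m1 = f NAND d = F NAND T = T
m2 = f NAND m1 = F NAND T = T
m3 = m2 NAND m1 = T NAND T = F
m4 = e NAND m1 = T NAND T = F
m5 = NOT f = NOT F = T
m6 = m4 NAND m3 = F NAND F = T
m8 = m4 NAND e = F NAND T = T
m9 = m5 OR m6 = T OR T = T
m12 = m3 NAND m9 = F NAND T = T
m14 = b NAND f = T NAND F = T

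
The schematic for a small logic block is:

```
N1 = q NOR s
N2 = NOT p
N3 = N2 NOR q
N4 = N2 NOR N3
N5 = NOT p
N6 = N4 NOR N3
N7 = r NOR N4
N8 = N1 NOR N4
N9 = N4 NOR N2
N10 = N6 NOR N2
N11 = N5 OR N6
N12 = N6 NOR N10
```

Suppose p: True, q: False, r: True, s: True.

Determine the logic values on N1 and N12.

N1 = False, N12 = False

N1 = q NOR s = False NOR True = False
N2 = NOT p = NOT True = False
N3 = N2 NOR q = False NOR False = True
N4 = N2 NOR N3 = False NOR True = False
N6 = N4 NOR N3 = False NOR True = False
N10 = N6 NOR N2 = False NOR False = True
N12 = N6 NOR N10 = False NOR True = False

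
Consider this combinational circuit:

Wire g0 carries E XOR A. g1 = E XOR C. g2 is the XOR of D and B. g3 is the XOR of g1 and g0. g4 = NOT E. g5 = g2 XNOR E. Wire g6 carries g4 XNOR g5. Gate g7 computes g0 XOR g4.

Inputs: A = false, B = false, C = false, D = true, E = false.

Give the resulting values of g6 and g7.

g6 = false, g7 = true

g0 = E XOR A = false XOR false = false
g2 = D XOR B = true XOR false = true
g4 = NOT E = NOT false = true
g5 = g2 XNOR E = true XNOR false = false
g6 = g4 XNOR g5 = true XNOR false = false
g7 = g0 XOR g4 = false XOR true = true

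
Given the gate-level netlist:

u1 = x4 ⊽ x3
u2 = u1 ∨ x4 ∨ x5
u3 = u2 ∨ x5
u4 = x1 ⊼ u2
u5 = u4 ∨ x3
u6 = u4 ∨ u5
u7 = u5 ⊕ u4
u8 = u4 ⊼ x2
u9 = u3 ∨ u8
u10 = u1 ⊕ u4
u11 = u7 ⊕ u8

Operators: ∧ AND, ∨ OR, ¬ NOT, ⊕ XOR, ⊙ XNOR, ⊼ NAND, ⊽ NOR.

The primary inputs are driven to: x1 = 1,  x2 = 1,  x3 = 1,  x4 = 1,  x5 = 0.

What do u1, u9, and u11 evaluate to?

u1 = 0, u9 = 1, u11 = 0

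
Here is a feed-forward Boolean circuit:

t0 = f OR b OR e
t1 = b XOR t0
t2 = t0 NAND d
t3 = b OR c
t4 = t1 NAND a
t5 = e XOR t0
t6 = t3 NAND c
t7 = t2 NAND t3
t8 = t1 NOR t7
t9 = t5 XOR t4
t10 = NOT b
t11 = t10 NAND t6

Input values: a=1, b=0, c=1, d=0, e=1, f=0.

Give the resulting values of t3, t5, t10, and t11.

t0 = f OR b OR e = 0 OR 0 OR 1 = 1
t3 = b OR c = 0 OR 1 = 1
t5 = e XOR t0 = 1 XOR 1 = 0
t6 = t3 NAND c = 1 NAND 1 = 0
t10 = NOT b = NOT 0 = 1
t11 = t10 NAND t6 = 1 NAND 0 = 1

t3 = 1, t5 = 0, t10 = 1, t11 = 1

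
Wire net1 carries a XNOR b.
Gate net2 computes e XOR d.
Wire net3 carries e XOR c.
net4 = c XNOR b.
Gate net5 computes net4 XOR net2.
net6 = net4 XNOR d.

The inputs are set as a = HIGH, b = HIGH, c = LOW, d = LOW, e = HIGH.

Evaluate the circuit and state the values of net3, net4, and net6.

net3 = HIGH; net4 = LOW; net6 = HIGH

net3 = e XOR c = HIGH XOR LOW = HIGH
net4 = c XNOR b = LOW XNOR HIGH = LOW
net6 = net4 XNOR d = LOW XNOR LOW = HIGH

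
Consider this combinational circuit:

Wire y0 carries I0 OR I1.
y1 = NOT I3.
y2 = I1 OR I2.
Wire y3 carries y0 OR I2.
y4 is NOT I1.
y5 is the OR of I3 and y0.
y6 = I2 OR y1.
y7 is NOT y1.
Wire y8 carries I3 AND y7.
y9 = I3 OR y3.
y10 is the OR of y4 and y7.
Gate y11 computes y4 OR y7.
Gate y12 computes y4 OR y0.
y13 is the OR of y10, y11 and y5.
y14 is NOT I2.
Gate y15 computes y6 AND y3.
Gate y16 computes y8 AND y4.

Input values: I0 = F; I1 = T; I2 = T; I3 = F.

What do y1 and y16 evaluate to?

y1 = NOT I3 = NOT F = T
y4 = NOT I1 = NOT T = F
y7 = NOT y1 = NOT T = F
y8 = I3 AND y7 = F AND F = F
y16 = y8 AND y4 = F AND F = F

y1 = T  y16 = F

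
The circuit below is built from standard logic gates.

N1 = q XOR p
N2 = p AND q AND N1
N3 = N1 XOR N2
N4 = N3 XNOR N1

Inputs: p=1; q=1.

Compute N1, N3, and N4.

N1 = q XOR p = 1 XOR 1 = 0
N2 = p AND q AND N1 = 1 AND 1 AND 0 = 0
N3 = N1 XOR N2 = 0 XOR 0 = 0
N4 = N3 XNOR N1 = 0 XNOR 0 = 1

N1 = 0; N3 = 0; N4 = 1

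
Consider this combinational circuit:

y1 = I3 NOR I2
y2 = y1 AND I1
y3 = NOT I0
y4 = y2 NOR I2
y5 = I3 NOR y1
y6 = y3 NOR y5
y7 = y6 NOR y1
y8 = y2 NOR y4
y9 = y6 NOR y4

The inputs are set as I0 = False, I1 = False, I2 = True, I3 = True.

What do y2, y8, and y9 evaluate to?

y1 = I3 NOR I2 = True NOR True = False
y2 = y1 AND I1 = False AND False = False
y3 = NOT I0 = NOT False = True
y4 = y2 NOR I2 = False NOR True = False
y5 = I3 NOR y1 = True NOR False = False
y6 = y3 NOR y5 = True NOR False = False
y8 = y2 NOR y4 = False NOR False = True
y9 = y6 NOR y4 = False NOR False = True

y2 = False, y8 = True, y9 = True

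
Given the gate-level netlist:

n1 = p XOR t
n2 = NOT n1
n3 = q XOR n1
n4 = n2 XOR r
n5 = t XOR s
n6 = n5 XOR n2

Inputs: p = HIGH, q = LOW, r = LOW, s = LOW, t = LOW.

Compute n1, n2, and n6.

n1 = p XOR t = HIGH XOR LOW = HIGH
n2 = NOT n1 = NOT HIGH = LOW
n5 = t XOR s = LOW XOR LOW = LOW
n6 = n5 XOR n2 = LOW XOR LOW = LOW

n1 = HIGH, n2 = LOW, n6 = LOW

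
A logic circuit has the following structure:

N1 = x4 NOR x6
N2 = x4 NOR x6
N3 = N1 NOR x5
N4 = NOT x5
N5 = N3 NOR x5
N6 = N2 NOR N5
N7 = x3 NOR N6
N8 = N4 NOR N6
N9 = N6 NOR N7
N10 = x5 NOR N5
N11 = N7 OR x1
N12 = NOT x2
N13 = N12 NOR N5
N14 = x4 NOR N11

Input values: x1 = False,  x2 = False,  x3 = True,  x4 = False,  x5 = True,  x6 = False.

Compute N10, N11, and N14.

N10 = False; N11 = False; N14 = True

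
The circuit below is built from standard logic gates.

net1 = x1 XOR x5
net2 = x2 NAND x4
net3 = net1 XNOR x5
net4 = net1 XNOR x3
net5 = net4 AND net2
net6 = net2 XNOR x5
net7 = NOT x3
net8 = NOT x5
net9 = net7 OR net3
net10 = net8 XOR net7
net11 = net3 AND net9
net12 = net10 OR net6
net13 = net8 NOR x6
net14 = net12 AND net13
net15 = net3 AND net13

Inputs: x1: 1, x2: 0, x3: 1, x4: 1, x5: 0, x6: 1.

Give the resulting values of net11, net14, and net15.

net1 = x1 XOR x5 = 1 XOR 0 = 1
net2 = x2 NAND x4 = 0 NAND 1 = 1
net3 = net1 XNOR x5 = 1 XNOR 0 = 0
net6 = net2 XNOR x5 = 1 XNOR 0 = 0
net7 = NOT x3 = NOT 1 = 0
net8 = NOT x5 = NOT 0 = 1
net9 = net7 OR net3 = 0 OR 0 = 0
net10 = net8 XOR net7 = 1 XOR 0 = 1
net11 = net3 AND net9 = 0 AND 0 = 0
net12 = net10 OR net6 = 1 OR 0 = 1
net13 = net8 NOR x6 = 1 NOR 1 = 0
net14 = net12 AND net13 = 1 AND 0 = 0
net15 = net3 AND net13 = 0 AND 0 = 0

net11 = 0, net14 = 0, net15 = 0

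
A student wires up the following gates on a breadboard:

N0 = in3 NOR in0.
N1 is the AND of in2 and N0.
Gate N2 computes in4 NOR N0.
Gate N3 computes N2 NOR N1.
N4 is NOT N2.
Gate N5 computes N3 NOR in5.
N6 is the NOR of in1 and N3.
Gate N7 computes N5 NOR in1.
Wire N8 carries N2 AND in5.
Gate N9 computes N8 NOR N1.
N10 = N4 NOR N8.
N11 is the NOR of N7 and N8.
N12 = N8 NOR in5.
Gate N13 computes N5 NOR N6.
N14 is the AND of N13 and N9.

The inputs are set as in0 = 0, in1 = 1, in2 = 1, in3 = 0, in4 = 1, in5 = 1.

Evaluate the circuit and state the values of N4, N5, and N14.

N4 = 1  N5 = 0  N14 = 0

N0 = in3 NOR in0 = 0 NOR 0 = 1
N1 = in2 AND N0 = 1 AND 1 = 1
N2 = in4 NOR N0 = 1 NOR 1 = 0
N3 = N2 NOR N1 = 0 NOR 1 = 0
N4 = NOT N2 = NOT 0 = 1
N5 = N3 NOR in5 = 0 NOR 1 = 0
N6 = in1 NOR N3 = 1 NOR 0 = 0
N8 = N2 AND in5 = 0 AND 1 = 0
N9 = N8 NOR N1 = 0 NOR 1 = 0
N13 = N5 NOR N6 = 0 NOR 0 = 1
N14 = N13 AND N9 = 1 AND 0 = 0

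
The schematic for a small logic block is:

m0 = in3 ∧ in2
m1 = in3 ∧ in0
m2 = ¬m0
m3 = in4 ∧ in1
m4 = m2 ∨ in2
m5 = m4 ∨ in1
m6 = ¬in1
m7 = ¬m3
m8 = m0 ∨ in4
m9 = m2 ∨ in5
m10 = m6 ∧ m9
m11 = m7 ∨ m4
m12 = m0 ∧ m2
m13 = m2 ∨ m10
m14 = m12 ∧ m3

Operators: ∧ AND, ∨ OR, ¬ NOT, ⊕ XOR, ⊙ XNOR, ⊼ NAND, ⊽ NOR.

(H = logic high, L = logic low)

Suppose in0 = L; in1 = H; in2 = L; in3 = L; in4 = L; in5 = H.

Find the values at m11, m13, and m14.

m0 = in3 AND in2 = L AND L = L
m2 = NOT m0 = NOT L = H
m3 = in4 AND in1 = L AND H = L
m4 = m2 OR in2 = H OR L = H
m6 = NOT in1 = NOT H = L
m7 = NOT m3 = NOT L = H
m9 = m2 OR in5 = H OR H = H
m10 = m6 AND m9 = L AND H = L
m11 = m7 OR m4 = H OR H = H
m12 = m0 AND m2 = L AND H = L
m13 = m2 OR m10 = H OR L = H
m14 = m12 AND m3 = L AND L = L

m11 = H; m13 = H; m14 = L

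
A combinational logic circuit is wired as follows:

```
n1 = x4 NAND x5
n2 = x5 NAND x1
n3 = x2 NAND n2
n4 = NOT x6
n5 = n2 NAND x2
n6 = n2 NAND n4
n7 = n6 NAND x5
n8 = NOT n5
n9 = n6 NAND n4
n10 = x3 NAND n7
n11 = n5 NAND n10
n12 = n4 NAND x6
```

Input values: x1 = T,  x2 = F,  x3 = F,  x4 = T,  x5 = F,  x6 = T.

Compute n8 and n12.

n2 = x5 NAND x1 = F NAND T = T
n4 = NOT x6 = NOT T = F
n5 = n2 NAND x2 = T NAND F = T
n8 = NOT n5 = NOT T = F
n12 = n4 NAND x6 = F NAND T = T

n8 = F; n12 = T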